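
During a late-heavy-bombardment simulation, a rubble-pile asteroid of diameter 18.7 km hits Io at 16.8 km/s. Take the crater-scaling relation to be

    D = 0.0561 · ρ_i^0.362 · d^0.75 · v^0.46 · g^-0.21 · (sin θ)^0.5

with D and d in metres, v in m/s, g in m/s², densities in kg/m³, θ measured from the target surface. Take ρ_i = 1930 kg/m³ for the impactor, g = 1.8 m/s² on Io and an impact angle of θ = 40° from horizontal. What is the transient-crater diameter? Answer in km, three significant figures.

D ≈ 86.4 km

In SI units: d = 18700 m, v = 16800 m/s.
ρ_i^0.362 = 1930^0.362 = 15.47
d^0.75 = 18700^0.75 = 1599
v^0.46 = 16800^0.46 = 87.83
g^-0.21 = 1.8^-0.21 = 0.8839
(sin 40°)^0.5 = 0.6428^0.5 = 0.8017
D = 0.0561 × 15.47 × 1599 × 87.83 × 0.8839 × 0.8017 = 86369 m
   = 86.37 km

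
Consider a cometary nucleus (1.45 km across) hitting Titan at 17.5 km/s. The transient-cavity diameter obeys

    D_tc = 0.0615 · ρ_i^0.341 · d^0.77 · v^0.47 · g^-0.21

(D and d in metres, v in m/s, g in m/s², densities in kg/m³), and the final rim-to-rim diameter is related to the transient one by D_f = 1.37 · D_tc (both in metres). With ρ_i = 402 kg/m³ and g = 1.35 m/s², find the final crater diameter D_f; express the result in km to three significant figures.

D_f ≈ 16.4 km

In SI: d = 1450 m, v = 17500 m/s.
ρ_i^0.341 = 402^0.341 = 7.728
d^0.77 = 1450^0.77 = 271.8
v^0.47 = 17500^0.47 = 98.68
g^-0.21 = 1.35^-0.21 = 0.9389
D_tc = 0.0615 × 7.728 × 271.8 × 98.68 × 0.9389 = 11970 m
D_f = 1.37 × 11970 = 16399 m
     = 16.40 km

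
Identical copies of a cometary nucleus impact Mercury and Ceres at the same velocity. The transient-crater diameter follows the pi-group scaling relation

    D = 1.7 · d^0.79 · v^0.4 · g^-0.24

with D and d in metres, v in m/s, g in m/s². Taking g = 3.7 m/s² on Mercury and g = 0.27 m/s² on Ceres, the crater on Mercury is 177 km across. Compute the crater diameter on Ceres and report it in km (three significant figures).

All impactor-dependent factors cancel in the ratio, leaving D_Ceres/D_Mercury = (g_Ceres/g_Mercury)^-0.24.
(0.27/3.7)^-0.24 = 0.07297^-0.24 = 1.874
D_Ceres = 1.874 × 177 km = 332 km

D ≈ 332 km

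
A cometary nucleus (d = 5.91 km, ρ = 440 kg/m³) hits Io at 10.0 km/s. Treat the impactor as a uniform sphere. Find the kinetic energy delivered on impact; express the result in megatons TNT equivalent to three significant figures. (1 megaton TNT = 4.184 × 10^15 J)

E ≈ 5.68 × 10^5 Mt TNT

d = 5910 m; v = 10000 m/s.
Mass m = (π/6) ρ d³ = (π/6) × 440 × (5910)³ = 4.756 × 10^13 kg
E = ½ m v² = 0.5 × 4.756 × 10^13 × (10000)² = 2.378 × 10^21 J
   = 2.378 × 10^21 / 4.184×10^15 = 5.684 × 10^5 Mt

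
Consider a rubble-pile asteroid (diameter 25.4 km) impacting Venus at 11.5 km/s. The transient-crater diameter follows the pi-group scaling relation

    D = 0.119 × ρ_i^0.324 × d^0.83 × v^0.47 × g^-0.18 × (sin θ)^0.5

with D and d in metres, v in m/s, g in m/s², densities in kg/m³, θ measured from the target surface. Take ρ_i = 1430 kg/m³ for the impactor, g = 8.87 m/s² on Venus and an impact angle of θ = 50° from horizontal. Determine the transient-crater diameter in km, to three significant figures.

In SI units: d = 25400 m, v = 11500 m/s.
ρ_i^0.324 = 1430^0.324 = 10.53
d^0.83 = 25400^0.83 = 4529
v^0.47 = 11500^0.47 = 81.01
g^-0.18 = 8.87^-0.18 = 0.6751
(sin 50°)^0.5 = 0.7660^0.5 = 0.8752
D = 0.119 × 10.53 × 4529 × 81.01 × 0.6751 × 0.8752 = 2.716 × 10^5 m
   = 271.6 km

D ≈ 272 km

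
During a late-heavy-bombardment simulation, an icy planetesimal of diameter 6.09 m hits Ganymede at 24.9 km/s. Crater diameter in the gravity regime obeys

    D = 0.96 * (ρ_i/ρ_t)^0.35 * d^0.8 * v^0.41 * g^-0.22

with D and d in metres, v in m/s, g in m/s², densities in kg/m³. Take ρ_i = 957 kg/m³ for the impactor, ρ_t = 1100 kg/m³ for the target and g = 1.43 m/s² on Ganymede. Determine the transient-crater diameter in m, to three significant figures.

D ≈ 228 m

In SI units: v = 24900 m/s.
(ρ_i/ρ_t)^0.35 = (957/1100)^0.35 = 0.9524
d^0.8 = 6.09^0.8 = 4.243
v^0.41 = 24900^0.41 = 63.45
g^-0.22 = 1.43^-0.22 = 0.9243
D = 0.96 × 0.9524 × 4.243 × 63.45 × 0.9243 = 227.5 m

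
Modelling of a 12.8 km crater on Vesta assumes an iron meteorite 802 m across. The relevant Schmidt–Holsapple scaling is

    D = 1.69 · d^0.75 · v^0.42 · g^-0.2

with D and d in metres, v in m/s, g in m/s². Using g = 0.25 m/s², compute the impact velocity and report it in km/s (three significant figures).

Rearranging for v: v = [D / (1.69 · 802^0.75 · 0.25^-0.2)]^(1/0.42).
D = 12800 m.
802^0.75 = 150.7
0.25^-0.2 = 1.320
Denominator = 1.69 × 150.7 × 1.320 = 336.2
D / 336.2 = 12800 / 336.2 = 38.07
v = 38.07^(1/0.42) = 38.07^2.381 = 5799 m/s

v ≈ 5.80 km/s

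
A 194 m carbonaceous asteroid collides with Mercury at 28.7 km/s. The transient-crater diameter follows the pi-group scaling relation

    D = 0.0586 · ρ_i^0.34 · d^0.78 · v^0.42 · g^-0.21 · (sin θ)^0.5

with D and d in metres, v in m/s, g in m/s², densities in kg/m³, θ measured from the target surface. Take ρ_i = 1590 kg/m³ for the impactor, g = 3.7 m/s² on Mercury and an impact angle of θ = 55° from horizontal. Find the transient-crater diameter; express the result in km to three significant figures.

D ≈ 2.24 km

In SI units: v = 28700 m/s.
ρ_i^0.34 = 1590^0.34 = 12.26
d^0.78 = 194^0.78 = 60.88
v^0.42 = 28700^0.42 = 74.53
g^-0.21 = 3.7^-0.21 = 0.7598
(sin 55°)^0.5 = 0.8192^0.5 = 0.9051
D = 0.0586 × 12.26 × 60.88 × 74.53 × 0.7598 × 0.9051 = 2242 m
   = 2.242 km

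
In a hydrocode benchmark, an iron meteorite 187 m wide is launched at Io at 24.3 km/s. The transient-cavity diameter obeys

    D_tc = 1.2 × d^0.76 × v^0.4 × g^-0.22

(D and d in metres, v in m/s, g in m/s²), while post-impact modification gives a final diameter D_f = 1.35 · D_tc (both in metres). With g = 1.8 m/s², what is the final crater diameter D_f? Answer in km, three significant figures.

v = 24300 m/s.
d^0.76 = 187^0.76 = 53.28
v^0.4 = 24300^0.4 = 56.79
g^-0.22 = 1.8^-0.22 = 0.8787
D_tc = 1.2 × 53.28 × 56.79 × 0.8787 = 3190 m
D_f = 1.35 × 3190 = 4306 m
     = 4.306 km

D_f ≈ 4.31 km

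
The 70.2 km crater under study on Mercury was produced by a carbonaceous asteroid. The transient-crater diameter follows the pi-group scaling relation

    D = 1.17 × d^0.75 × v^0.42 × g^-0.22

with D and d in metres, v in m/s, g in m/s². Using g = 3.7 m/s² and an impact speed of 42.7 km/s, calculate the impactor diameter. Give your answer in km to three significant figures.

Rearranging for d: d = [D / (1.17 · 42700^0.42 · 3.7^-0.22)]^(1/0.75).
D = 70200 m.
42700^0.42 = 88.06
3.7^-0.22 = 0.7499
Denominator = 1.17 × 88.06 × 0.7499 = 77.26
D / 77.26 = 70200 / 77.26 = 908.6
d = 908.6^(1/0.75) = 908.6^1.3333 = 8798 m

d ≈ 8.80 km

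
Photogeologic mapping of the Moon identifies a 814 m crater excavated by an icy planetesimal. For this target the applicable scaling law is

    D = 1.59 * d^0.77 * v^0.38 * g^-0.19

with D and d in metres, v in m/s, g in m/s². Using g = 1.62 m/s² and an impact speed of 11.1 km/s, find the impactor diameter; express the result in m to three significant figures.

Rearranging for d: d = [D / (1.59 · 11100^0.38 · 1.62^-0.19)]^(1/0.77).
11100^0.38 = 34.45
1.62^-0.19 = 0.9124
Denominator = 1.59 × 34.45 × 0.9124 = 49.98
D / 49.98 = 814 / 49.98 = 16.29
d = 16.29^(1/0.77) = 16.29^1.2987 = 37.49 m

d ≈ 37.5 m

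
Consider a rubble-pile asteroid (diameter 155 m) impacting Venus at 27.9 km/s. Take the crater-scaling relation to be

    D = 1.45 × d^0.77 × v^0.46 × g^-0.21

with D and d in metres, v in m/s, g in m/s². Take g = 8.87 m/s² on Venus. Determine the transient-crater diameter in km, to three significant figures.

D ≈ 4.94 km

In SI units: v = 27900 m/s.
d^0.77 = 155^0.77 = 48.59
v^0.46 = 27900^0.46 = 110.9
g^-0.21 = 8.87^-0.21 = 0.6323
D = 1.45 × 48.59 × 110.9 × 0.6323 = 4940 m
   = 4.940 km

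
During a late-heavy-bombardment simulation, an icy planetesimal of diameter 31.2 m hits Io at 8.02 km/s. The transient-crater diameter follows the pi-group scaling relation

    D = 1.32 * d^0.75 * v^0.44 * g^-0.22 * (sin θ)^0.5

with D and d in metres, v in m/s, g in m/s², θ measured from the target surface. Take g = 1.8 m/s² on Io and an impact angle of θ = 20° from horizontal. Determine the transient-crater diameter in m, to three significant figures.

In SI units: v = 8020 m/s.
d^0.75 = 31.2^0.75 = 13.20
v^0.44 = 8020^0.44 = 52.22
g^-0.22 = 1.8^-0.22 = 0.8787
(sin 20°)^0.5 = 0.3420^0.5 = 0.5848
D = 1.32 × 13.20 × 52.22 × 0.8787 × 0.5848 = 467.6 m

D ≈ 468 m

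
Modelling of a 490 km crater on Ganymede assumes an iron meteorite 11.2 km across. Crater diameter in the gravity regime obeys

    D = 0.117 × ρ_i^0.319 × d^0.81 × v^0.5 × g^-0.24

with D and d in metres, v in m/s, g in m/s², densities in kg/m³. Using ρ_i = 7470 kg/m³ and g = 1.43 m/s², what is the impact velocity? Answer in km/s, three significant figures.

v ≈ 19.4 km/s

Rearranging for v: v = [D / (0.117 · 7470^0.319 · 11200^0.81 · 1.43^-0.24)]^(1/0.5).
D = 490000 m.
7470^0.319 = 17.20
11200^0.81 = 1905
1.43^-0.24 = 0.9177
Denominator = 0.117 × 17.20 × 1905 × 0.9177 = 3518
D / 3518 = 490000 / 3518 = 139.3
v = 139.3^(1/0.5) = 139.3^2 = 19404 m/s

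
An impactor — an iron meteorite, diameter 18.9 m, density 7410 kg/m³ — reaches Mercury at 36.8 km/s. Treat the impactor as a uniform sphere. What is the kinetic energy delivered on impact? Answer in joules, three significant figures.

v = 36800 m/s.
Mass m = (π/6) ρ d³ = (π/6) × 7410 × (18.9)³ = 2.619 × 10^7 kg
E = ½ m v² = 0.5 × 2.619 × 10^7 × (36800)² = 1.773 × 10^16 J

E ≈ 1.77 × 10^16 J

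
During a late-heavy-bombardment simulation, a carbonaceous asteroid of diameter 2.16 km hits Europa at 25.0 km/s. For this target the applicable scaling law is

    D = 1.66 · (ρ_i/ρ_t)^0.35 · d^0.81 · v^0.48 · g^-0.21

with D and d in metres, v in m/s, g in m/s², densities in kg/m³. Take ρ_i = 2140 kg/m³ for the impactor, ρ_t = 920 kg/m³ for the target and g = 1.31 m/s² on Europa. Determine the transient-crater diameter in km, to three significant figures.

In SI units: d = 2160 m, v = 25000 m/s.
(ρ_i/ρ_t)^0.35 = (2140/920)^0.35 = 1.344
d^0.81 = 2160^0.81 = 502.2
v^0.48 = 25000^0.48 = 129.1
g^-0.21 = 1.31^-0.21 = 0.9449
D = 1.66 × 1.344 × 502.2 × 129.1 × 0.9449 = 1.367 × 10^5 m
   = 136.7 km

D ≈ 137 km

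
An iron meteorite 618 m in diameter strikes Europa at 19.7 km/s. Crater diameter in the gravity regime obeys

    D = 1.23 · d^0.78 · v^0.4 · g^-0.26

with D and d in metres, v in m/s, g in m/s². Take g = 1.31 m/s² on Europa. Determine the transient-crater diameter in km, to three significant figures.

D ≈ 9.00 km

In SI units: v = 19700 m/s.
d^0.78 = 618^0.78 = 150.3
v^0.4 = 19700^0.4 = 52.21
g^-0.26 = 1.31^-0.26 = 0.9322
D = 1.23 × 150.3 × 52.21 × 0.9322 = 8998 m
   = 8.998 km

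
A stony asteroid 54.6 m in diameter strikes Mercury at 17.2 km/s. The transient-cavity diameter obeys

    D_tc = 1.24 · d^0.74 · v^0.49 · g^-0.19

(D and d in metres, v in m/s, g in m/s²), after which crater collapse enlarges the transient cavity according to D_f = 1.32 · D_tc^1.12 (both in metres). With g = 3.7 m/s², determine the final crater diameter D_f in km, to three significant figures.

D_f ≈ 7.39 km

v = 17200 m/s.
d^0.74 = 54.6^0.74 = 19.30
v^0.49 = 17200^0.49 = 119.0
g^-0.19 = 3.7^-0.19 = 0.7799
D_tc = 1.24 × 19.30 × 119.0 × 0.7799 = 2221 m
D_f = 1.32 × (2221)^1.12 = 7391 m
     = 7.391 km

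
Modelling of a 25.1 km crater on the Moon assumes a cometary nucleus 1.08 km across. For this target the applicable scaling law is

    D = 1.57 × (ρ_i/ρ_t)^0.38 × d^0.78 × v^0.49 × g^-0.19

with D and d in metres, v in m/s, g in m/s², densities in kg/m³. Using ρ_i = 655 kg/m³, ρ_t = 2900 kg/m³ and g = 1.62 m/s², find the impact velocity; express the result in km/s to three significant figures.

Rearranging for v: v = [D / (1.57 · (655/2900)^0.38 · 1080^0.78 · 1.62^-0.19)]^(1/0.49).
D = 25100 m.
(655/2900)^0.38 = 0.5681
1080^0.78 = 232.3
1.62^-0.19 = 0.9124
Denominator = 1.57 × 0.5681 × 232.3 × 0.9124 = 189.0
D / 189.0 = 25100 / 189.0 = 132.8
v = 132.8^(1/0.49) = 132.8^2.0408 = 21529 m/s

v ≈ 21.5 km/s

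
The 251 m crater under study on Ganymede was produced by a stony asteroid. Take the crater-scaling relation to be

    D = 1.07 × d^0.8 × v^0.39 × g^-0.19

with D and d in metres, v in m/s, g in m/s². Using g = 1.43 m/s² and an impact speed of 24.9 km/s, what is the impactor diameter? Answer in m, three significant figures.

d ≈ 7.19 m

Rearranging for d: d = [D / (1.07 · 24900^0.39 · 1.43^-0.19)]^(1/0.8).
24900^0.39 = 51.82
1.43^-0.19 = 0.9343
Denominator = 1.07 × 51.82 × 0.9343 = 51.80
D / 51.80 = 251 / 51.80 = 4.846
d = 4.846^(1/0.8) = 4.846^1.25 = 7.190 m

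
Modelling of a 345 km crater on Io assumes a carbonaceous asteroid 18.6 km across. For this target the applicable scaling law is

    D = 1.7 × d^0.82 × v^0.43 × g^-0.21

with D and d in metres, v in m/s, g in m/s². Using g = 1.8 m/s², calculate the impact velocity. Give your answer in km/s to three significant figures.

Rearranging for v: v = [D / (1.7 · 18600^0.82 · 1.8^-0.21)]^(1/0.43).
D = 345000 m.
18600^0.82 = 3170
1.8^-0.21 = 0.8839
Denominator = 1.7 × 3170 × 0.8839 = 4763
D / 4763 = 345000 / 4763 = 72.43
v = 72.43^(1/0.43) = 72.43^2.3256 = 21156 m/s

v ≈ 21.2 km/s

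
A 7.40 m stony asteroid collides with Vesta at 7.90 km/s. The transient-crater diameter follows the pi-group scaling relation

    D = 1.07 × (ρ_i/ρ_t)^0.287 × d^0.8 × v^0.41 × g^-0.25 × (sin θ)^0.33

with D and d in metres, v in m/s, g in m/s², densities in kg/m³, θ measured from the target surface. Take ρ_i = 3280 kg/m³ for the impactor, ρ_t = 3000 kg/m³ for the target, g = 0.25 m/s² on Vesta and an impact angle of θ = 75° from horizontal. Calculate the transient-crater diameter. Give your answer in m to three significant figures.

In SI units: v = 7900 m/s.
(ρ_i/ρ_t)^0.287 = (3280/3000)^0.287 = 1.026
d^0.8 = 7.4^0.8 = 4.959
v^0.41 = 7900^0.41 = 39.63
g^-0.25 = 0.25^-0.25 = 1.414
(sin 75°)^0.33 = 0.9659^0.33 = 0.9886
D = 1.07 × 1.026 × 4.959 × 39.63 × 1.414 × 0.9886 = 301.6 m

D ≈ 302 m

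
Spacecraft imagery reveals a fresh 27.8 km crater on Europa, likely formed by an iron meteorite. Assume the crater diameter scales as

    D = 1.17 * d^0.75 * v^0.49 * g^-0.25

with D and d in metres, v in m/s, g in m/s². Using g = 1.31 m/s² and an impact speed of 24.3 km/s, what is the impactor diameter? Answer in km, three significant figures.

Rearranging for d: d = [D / (1.17 · 24300^0.49 · 1.31^-0.25)]^(1/0.75).
D = 27800 m.
24300^0.49 = 140.9
1.31^-0.25 = 0.9347
Denominator = 1.17 × 140.9 × 0.9347 = 154.1
D / 154.1 = 27800 / 154.1 = 180.4
d = 180.4^(1/0.75) = 180.4^1.3333 = 1019 m

d ≈ 1.02 km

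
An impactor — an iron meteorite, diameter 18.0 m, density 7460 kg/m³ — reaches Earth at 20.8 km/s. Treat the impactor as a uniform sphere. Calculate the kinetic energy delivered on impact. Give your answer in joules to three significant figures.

v = 20800 m/s.
Mass m = (π/6) ρ d³ = (π/6) × 7460 × (18)³ = 2.278 × 10^7 kg
E = ½ m v² = 0.5 × 2.278 × 10^7 × (20800)² = 4.928 × 10^15 J

E ≈ 4.93 × 10^15 J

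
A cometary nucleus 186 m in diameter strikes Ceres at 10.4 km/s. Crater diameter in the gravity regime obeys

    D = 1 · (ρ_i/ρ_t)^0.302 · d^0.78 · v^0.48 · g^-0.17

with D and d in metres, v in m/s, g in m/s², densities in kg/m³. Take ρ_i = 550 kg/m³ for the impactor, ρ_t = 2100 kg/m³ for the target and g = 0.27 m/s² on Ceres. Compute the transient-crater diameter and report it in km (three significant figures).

D ≈ 4.16 km

In SI units: v = 10400 m/s.
(ρ_i/ρ_t)^0.302 = (550/2100)^0.302 = 0.6672
d^0.78 = 186^0.78 = 58.91
v^0.48 = 10400^0.48 = 84.76
g^-0.17 = 0.27^-0.17 = 1.249
D = 1 × 0.6672 × 58.91 × 84.76 × 1.249 = 4161 m
   = 4.161 km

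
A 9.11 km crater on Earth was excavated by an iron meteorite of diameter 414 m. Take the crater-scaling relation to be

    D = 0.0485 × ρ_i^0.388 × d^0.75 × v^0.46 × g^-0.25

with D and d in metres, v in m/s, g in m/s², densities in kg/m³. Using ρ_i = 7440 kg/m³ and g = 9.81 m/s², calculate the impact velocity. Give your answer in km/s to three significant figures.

Rearranging for v: v = [D / (0.0485 · 7440^0.388 · 414^0.75 · 9.81^-0.25)]^(1/0.46).
D = 9110 m.
7440^0.388 = 31.78
414^0.75 = 91.78
9.81^-0.25 = 0.5650
Denominator = 0.0485 × 31.78 × 91.78 × 0.5650 = 79.93
D / 79.93 = 9110 / 79.93 = 114.0
v = 114.0^(1/0.46) = 114.0^2.1739 = 29615 m/s

v ≈ 29.6 km/s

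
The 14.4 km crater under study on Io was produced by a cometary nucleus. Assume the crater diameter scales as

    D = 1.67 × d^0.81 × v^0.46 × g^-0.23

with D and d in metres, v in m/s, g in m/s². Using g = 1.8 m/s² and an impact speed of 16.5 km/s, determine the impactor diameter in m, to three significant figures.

Rearranging for d: d = [D / (1.67 · 16500^0.46 · 1.8^-0.23)]^(1/0.81).
D = 14400 m.
16500^0.46 = 87.10
1.8^-0.23 = 0.8735
Denominator = 1.67 × 87.10 × 0.8735 = 127.1
D / 127.1 = 14400 / 127.1 = 113.3
d = 113.3^(1/0.81) = 113.3^1.2346 = 343.7 m

d ≈ 344 m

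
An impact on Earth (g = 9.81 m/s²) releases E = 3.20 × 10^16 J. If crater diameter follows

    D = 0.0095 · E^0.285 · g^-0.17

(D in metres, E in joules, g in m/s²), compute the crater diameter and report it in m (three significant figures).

D ≈ 326 m

E^0.285 = (3.20 × 10^16)^0.285 = 5.058 × 10^4
g^-0.17 = 9.81^-0.17 = 0.6783
D = 0.0095 × 5.058 × 10^4 × 0.6783 = 325.9 m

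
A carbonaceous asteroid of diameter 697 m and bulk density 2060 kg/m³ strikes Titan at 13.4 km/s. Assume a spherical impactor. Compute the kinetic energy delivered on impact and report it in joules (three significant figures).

E ≈ 3.28 × 10^19 J

v = 13400 m/s.
Mass m = (π/6) ρ d³ = (π/6) × 2060 × (697)³ = 3.652 × 10^11 kg
E = ½ m v² = 0.5 × 3.652 × 10^11 × (13400)² = 3.279 × 10^19 J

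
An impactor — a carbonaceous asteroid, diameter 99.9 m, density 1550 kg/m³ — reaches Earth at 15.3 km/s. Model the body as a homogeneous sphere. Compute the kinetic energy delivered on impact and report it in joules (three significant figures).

v = 15300 m/s.
Mass m = (π/6) ρ d³ = (π/6) × 1550 × (99.9)³ = 8.091 × 10^8 kg
E = ½ m v² = 0.5 × 8.091 × 10^8 × (15300)² = 9.470 × 10^16 J

E ≈ 9.47 × 10^16 J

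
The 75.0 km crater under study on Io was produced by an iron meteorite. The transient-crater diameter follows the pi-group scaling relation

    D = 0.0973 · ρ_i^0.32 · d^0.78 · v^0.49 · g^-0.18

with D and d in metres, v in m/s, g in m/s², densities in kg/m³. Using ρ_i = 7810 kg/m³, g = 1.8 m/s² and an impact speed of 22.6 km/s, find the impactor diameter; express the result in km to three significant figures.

d ≈ 1.88 km

Rearranging for d: d = [D / (0.0973 · 7810^0.32 · 22600^0.49 · 1.8^-0.18)]^(1/0.78).
D = 75000 m.
7810^0.32 = 17.61
22600^0.49 = 136.0
1.8^-0.18 = 0.8996
Denominator = 0.0973 × 17.61 × 136.0 × 0.8996 = 209.6
D / 209.6 = 75000 / 209.6 = 357.8
d = 357.8^(1/0.78) = 357.8^1.2821 = 1879 m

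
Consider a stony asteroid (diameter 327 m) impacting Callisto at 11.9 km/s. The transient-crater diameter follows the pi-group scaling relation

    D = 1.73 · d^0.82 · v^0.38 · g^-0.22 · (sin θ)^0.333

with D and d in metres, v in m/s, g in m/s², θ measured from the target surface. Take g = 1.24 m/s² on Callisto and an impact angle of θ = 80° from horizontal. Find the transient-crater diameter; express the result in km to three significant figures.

D ≈ 6.70 km

In SI units: v = 11900 m/s.
d^0.82 = 327^0.82 = 115.3
v^0.38 = 11900^0.38 = 35.38
g^-0.22 = 1.24^-0.22 = 0.9538
(sin 80°)^0.333 = 0.9848^0.333 = 0.9949
D = 1.73 × 115.3 × 35.38 × 0.9538 × 0.9949 = 6697 m
   = 6.697 km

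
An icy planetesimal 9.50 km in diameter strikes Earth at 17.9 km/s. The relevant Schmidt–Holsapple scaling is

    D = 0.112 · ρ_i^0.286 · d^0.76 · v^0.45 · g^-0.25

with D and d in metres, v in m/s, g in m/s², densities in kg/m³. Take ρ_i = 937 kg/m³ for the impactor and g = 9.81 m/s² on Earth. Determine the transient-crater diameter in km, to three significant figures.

D ≈ 38.7 km

In SI units: d = 9500 m, v = 17900 m/s.
ρ_i^0.286 = 937^0.286 = 7.078
d^0.76 = 9500^0.76 = 1055
v^0.45 = 17900^0.45 = 81.99
g^-0.25 = 9.81^-0.25 = 0.5650
D = 0.112 × 7.078 × 1055 × 81.99 × 0.5650 = 38743 m
   = 38.74 km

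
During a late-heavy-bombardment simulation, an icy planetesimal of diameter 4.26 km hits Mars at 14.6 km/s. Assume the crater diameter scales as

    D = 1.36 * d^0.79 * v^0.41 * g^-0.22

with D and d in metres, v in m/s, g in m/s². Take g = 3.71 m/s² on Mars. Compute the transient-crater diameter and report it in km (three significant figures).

In SI units: d = 4260 m, v = 14600 m/s.
d^0.79 = 4260^0.79 = 736.6
v^0.41 = 14600^0.41 = 50.98
g^-0.22 = 3.71^-0.22 = 0.7494
D = 1.36 × 736.6 × 50.98 × 0.7494 = 38272 m
   = 38.27 km

D ≈ 38.3 km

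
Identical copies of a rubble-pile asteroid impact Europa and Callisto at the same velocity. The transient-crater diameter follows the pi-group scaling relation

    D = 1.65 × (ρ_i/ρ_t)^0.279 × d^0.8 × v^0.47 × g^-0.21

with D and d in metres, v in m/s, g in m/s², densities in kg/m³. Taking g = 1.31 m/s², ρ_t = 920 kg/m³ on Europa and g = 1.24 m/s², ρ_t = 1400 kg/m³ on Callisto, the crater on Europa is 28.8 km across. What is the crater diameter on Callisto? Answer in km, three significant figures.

The impactor-only factors (d, v, ρ_i) cancel in the ratio, leaving D_Callisto/D_Europa = (g_Callisto/g_Europa)^-0.21 · (ρ_t,Europa/ρ_t,Callisto)^0.279.
(1.24/1.31)^-0.21 = 0.9466^-0.21 = 1.012
(920/1400)^0.279 = 0.6571^0.279 = 0.8894
Ratio = 1.012 × 0.8894 = 0.9001
D_Callisto = 0.9001 × 28.8 km = 25.9 km

D ≈ 25.9 km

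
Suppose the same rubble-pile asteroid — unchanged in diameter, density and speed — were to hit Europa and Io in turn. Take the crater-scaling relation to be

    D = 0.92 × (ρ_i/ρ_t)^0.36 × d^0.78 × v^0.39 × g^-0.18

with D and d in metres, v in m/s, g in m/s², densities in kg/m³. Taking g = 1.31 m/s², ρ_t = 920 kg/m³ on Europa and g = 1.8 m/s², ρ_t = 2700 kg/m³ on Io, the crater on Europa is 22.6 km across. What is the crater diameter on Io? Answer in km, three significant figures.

D ≈ 14.5 km

The impactor-only factors (d, v, ρ_i) cancel in the ratio, leaving D_Io/D_Europa = (g_Io/g_Europa)^-0.18 · (ρ_t,Europa/ρ_t,Io)^0.36.
(1.8/1.31)^-0.18 = 1.374^-0.18 = 0.9444
(920/2700)^0.36 = 0.3407^0.36 = 0.6787
Ratio = 0.9444 × 0.6787 = 0.6410
D_Io = 0.6410 × 22.6 km = 14.5 km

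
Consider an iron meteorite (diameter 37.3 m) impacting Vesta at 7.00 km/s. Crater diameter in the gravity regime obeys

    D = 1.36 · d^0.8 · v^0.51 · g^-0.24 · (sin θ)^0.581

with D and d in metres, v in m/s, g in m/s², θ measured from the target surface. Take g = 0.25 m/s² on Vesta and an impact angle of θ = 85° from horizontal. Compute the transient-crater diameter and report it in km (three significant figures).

D ≈ 3.13 km

In SI units: v = 7000 m/s.
d^0.8 = 37.3^0.8 = 18.09
v^0.51 = 7000^0.51 = 91.41
g^-0.24 = 0.25^-0.24 = 1.395
(sin 85°)^0.581 = 0.9962^0.581 = 0.9978
D = 1.36 × 18.09 × 91.41 × 1.395 × 0.9978 = 3130 m
   = 3.130 km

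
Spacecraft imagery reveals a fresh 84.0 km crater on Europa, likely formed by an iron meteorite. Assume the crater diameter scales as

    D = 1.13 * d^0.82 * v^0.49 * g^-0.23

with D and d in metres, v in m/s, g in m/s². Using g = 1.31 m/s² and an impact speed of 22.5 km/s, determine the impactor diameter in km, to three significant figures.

d ≈ 2.36 km

Rearranging for d: d = [D / (1.13 · 22500^0.49 · 1.31^-0.23)]^(1/0.82).
D = 84000 m.
22500^0.49 = 135.7
1.31^-0.23 = 0.9398
Denominator = 1.13 × 135.7 × 0.9398 = 144.1
D / 144.1 = 84000 / 144.1 = 582.9
d = 582.9^(1/0.82) = 582.9^1.2195 = 2359 m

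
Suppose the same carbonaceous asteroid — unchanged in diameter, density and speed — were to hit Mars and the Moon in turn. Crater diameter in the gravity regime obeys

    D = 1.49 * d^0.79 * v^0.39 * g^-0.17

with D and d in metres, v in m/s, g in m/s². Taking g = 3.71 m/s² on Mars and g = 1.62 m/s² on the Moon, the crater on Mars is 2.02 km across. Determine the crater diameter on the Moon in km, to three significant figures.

All impactor-dependent factors cancel in the ratio, leaving D_Moon/D_Mars = (g_Moon/g_Mars)^-0.17.
(1.62/3.71)^-0.17 = 0.4367^-0.17 = 1.151
D_Moon = 1.151 × 2.02 km = 2.33 km

D ≈ 2.33 km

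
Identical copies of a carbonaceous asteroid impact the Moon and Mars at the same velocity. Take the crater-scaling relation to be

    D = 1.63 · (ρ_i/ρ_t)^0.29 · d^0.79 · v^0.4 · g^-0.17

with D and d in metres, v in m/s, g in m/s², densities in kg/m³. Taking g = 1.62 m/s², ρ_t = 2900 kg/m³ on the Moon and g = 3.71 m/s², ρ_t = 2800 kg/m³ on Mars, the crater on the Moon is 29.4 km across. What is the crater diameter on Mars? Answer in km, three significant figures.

D ≈ 25.8 km

The impactor-only factors (d, v, ρ_i) cancel in the ratio, leaving D_Mars/D_Moon = (g_Mars/g_Moon)^-0.17 · (ρ_t,Moon/ρ_t,Mars)^0.29.
(3.71/1.62)^-0.17 = 2.290^-0.17 = 0.8686
(2900/2800)^0.29 = 1.036^0.29 = 1.010
Ratio = 0.8686 × 1.010 = 0.8773
D_Mars = 0.8773 × 29.4 km = 25.8 km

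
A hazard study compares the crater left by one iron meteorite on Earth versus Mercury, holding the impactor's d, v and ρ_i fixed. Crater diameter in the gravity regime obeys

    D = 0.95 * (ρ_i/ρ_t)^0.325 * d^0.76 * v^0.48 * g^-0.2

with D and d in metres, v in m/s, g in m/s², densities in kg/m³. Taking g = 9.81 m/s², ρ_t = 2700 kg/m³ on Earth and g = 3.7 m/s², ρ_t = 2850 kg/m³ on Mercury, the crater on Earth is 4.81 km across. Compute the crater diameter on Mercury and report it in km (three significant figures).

D ≈ 5.74 km

The impactor-only factors (d, v, ρ_i) cancel in the ratio, leaving D_Mercury/D_Earth = (g_Mercury/g_Earth)^-0.2 · (ρ_t,Earth/ρ_t,Mercury)^0.325.
(3.7/9.81)^-0.2 = 0.3772^-0.2 = 1.215
(2700/2850)^0.325 = 0.9474^0.325 = 0.9826
Ratio = 1.215 × 0.9826 = 1.194
D_Mercury = 1.194 × 4.81 km = 5.74 km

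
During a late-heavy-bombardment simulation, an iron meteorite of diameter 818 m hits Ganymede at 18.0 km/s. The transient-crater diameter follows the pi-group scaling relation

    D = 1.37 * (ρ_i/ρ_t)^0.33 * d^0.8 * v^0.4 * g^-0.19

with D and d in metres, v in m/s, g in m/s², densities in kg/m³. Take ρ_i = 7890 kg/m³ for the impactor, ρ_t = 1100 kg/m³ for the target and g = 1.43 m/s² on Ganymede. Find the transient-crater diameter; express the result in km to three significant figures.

D ≈ 26.4 km

In SI units: v = 18000 m/s.
(ρ_i/ρ_t)^0.33 = (7890/1100)^0.33 = 1.916
d^0.8 = 818^0.8 = 213.9
v^0.4 = 18000^0.4 = 50.36
g^-0.19 = 1.43^-0.19 = 0.9343
D = 1.37 × 1.916 × 213.9 × 50.36 × 0.9343 = 26418 m
   = 26.42 km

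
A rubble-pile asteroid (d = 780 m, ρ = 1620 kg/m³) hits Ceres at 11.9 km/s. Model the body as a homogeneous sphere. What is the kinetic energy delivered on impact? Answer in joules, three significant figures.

E ≈ 2.85 × 10^19 J

v = 11900 m/s.
Mass m = (π/6) ρ d³ = (π/6) × 1620 × (780)³ = 4.025 × 10^11 kg
E = ½ m v² = 0.5 × 4.025 × 10^11 × (11900)² = 2.850 × 10^19 J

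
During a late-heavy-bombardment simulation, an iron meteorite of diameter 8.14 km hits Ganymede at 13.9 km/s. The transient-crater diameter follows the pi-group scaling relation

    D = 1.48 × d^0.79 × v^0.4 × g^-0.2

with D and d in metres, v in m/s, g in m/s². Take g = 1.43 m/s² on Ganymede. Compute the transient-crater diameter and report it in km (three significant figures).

In SI units: d = 8140 m, v = 13900 m/s.
d^0.79 = 8140^0.79 = 1229
v^0.4 = 13900^0.4 = 45.42
g^-0.2 = 1.43^-0.2 = 0.9310
D = 1.48 × 1229 × 45.42 × 0.9310 = 76915 m
   = 76.91 km

D ≈ 76.9 km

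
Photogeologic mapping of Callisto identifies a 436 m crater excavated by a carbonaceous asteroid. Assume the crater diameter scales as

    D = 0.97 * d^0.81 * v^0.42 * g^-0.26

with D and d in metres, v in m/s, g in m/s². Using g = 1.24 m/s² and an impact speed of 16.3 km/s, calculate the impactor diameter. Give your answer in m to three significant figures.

Rearranging for d: d = [D / (0.97 · 16300^0.42 · 1.24^-0.26)]^(1/0.81).
16300^0.42 = 58.77
1.24^-0.26 = 0.9456
Denominator = 0.97 × 58.77 × 0.9456 = 53.91
D / 53.91 = 436 / 53.91 = 8.088
d = 8.088^(1/0.81) = 8.088^1.2346 = 13.21 m

d ≈ 13.2 m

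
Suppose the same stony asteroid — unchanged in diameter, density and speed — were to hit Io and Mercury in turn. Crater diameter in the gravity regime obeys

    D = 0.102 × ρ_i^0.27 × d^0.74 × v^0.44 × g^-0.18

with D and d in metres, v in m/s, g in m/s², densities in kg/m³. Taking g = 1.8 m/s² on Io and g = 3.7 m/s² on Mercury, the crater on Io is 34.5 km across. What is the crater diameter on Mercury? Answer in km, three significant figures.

All impactor-dependent factors cancel in the ratio, leaving D_Mercury/D_Io = (g_Mercury/g_Io)^-0.18.
(3.7/1.8)^-0.18 = 2.056^-0.18 = 0.8783
D_Mercury = 0.8783 × 34.5 km = 30.3 km

D ≈ 30.3 km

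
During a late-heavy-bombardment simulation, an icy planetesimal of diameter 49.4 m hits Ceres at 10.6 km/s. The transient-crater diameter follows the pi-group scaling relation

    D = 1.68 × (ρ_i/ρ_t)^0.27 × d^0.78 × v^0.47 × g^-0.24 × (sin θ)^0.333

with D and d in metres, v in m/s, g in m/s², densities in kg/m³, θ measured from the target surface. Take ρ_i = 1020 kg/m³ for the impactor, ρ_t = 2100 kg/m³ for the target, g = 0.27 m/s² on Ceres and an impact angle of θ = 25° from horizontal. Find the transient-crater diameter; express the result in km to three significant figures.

In SI units: v = 10600 m/s.
(ρ_i/ρ_t)^0.27 = (1020/2100)^0.27 = 0.8229
d^0.78 = 49.4^0.78 = 20.95
v^0.47 = 10600^0.47 = 77.96
g^-0.24 = 0.27^-0.24 = 1.369
(sin 25°)^0.333 = 0.4226^0.333 = 0.7506
D = 1.68 × 0.8229 × 20.95 × 77.96 × 1.369 × 0.7506 = 2320 m
   = 2.320 km

D ≈ 2.32 km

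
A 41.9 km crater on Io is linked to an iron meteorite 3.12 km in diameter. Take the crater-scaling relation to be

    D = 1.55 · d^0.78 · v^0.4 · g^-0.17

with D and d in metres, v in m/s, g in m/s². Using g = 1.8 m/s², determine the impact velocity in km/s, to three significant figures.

Rearranging for v: v = [D / (1.55 · 3120^0.78 · 1.8^-0.17)]^(1/0.4).
D = 41900 m.
3120^0.78 = 531.4
1.8^-0.17 = 0.9049
Denominator = 1.55 × 531.4 × 0.9049 = 745.3
D / 745.3 = 41900 / 745.3 = 56.22
v = 56.22^(1/0.4) = 56.22^2.5 = 23699 m/s

v ≈ 23.7 km/s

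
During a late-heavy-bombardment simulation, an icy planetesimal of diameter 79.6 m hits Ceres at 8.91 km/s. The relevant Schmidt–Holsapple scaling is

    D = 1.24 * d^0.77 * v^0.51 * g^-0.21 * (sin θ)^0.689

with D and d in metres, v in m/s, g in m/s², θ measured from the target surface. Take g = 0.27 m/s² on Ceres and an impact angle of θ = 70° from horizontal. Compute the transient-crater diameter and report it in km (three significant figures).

In SI units: v = 8910 m/s.
d^0.77 = 79.6^0.77 = 29.09
v^0.51 = 8910^0.51 = 103.4
g^-0.21 = 0.27^-0.21 = 1.316
(sin 70°)^0.689 = 0.9397^0.689 = 0.9581
D = 1.24 × 29.09 × 103.4 × 1.316 × 0.9581 = 4703 m
   = 4.703 km

D ≈ 4.70 km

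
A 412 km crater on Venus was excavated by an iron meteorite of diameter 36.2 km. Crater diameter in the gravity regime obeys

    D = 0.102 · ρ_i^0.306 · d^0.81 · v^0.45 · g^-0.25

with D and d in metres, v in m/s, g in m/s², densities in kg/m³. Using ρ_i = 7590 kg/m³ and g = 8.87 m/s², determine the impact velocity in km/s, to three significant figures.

Rearranging for v: v = [D / (0.102 · 7590^0.306 · 36200^0.81 · 8.87^-0.25)]^(1/0.45).
D = 412000 m.
7590^0.306 = 15.39
36200^0.81 = 4927
8.87^-0.25 = 0.5795
Denominator = 0.102 × 15.39 × 4927 × 0.5795 = 4482
D / 4482 = 412000 / 4482 = 91.92
v = 91.92^(1/0.45) = 91.92^2.2222 = 23072 m/s

v ≈ 23.1 km/s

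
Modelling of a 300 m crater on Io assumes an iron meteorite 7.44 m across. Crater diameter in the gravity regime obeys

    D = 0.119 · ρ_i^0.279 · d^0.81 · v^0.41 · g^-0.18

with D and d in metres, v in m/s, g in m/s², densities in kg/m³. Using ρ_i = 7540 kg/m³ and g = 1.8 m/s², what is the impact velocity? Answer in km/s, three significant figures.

v ≈ 11.2 km/s

Rearranging for v: v = [D / (0.119 · 7540^0.279 · 7.44^0.81 · 1.8^-0.18)]^(1/0.41).
7540^0.279 = 12.07
7.44^0.81 = 5.081
1.8^-0.18 = 0.8996
Denominator = 0.119 × 12.07 × 5.081 × 0.8996 = 6.565
D / 6.565 = 300 / 6.565 = 45.70
v = 45.70^(1/0.41) = 45.70^2.439 = 11182 m/s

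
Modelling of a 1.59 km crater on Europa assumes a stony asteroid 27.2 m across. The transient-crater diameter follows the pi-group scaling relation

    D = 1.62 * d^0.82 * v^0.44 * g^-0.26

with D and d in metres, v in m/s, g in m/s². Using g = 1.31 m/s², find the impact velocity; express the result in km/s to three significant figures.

v ≈ 15.7 km/s

Rearranging for v: v = [D / (1.62 · 27.2^0.82 · 1.31^-0.26)]^(1/0.44).
D = 1590 m.
27.2^0.82 = 15.01
1.31^-0.26 = 0.9322
Denominator = 1.62 × 15.01 × 0.9322 = 22.67
D / 22.67 = 1590 / 22.67 = 70.14
v = 70.14^(1/0.44) = 70.14^2.2727 = 15679 m/s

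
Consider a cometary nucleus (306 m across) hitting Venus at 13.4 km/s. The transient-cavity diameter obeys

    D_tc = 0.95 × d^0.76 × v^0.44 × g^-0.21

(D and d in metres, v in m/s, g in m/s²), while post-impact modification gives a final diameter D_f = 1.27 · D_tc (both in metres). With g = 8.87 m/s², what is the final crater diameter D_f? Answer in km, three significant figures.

v = 13400 m/s.
d^0.76 = 306^0.76 = 77.47
v^0.44 = 13400^0.44 = 65.45
g^-0.21 = 8.87^-0.21 = 0.6323
D_tc = 0.95 × 77.47 × 65.45 × 0.6323 = 3046 m
D_f = 1.27 × 3046 = 3868 m
     = 3.868 km

D_f ≈ 3.87 km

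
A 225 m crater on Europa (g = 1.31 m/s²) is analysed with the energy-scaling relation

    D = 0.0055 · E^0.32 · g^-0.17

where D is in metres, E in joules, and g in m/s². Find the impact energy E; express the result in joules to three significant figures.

E ≈ 2.98 × 10^14 J

Rearranging: E = [D / (0.0055 · g^-0.17)]^(1/0.32).
g^-0.17 = 1.31^-0.17 = 0.9551
D / (0.0055 × 0.9551) = 225 / (5.253 × 10^-3) = 4.283 × 10^4
E = (4.283 × 10^4)^3.125 = 2.980 × 10^14 J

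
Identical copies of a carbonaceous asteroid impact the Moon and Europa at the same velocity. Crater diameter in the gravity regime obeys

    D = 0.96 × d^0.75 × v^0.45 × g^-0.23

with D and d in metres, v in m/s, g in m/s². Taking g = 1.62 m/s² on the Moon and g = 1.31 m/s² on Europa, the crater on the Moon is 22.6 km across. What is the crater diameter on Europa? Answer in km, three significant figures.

D ≈ 23.7 km

All impactor-dependent factors cancel in the ratio, leaving D_Europa/D_Moon = (g_Europa/g_Moon)^-0.23.
(1.31/1.62)^-0.23 = 0.8086^-0.23 = 1.050
D_Europa = 1.050 × 22.6 km = 23.7 km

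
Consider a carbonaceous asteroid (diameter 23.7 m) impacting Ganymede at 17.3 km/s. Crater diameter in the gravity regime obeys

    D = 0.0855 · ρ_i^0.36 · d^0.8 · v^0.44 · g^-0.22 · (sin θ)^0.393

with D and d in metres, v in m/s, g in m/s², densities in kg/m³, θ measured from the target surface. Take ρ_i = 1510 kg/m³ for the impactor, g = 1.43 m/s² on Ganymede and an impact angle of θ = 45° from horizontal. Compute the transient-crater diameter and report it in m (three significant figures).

In SI units: v = 17300 m/s.
ρ_i^0.36 = 1510^0.36 = 13.95
d^0.8 = 23.7^0.8 = 12.58
v^0.44 = 17300^0.44 = 73.24
g^-0.22 = 1.43^-0.22 = 0.9243
(sin 45°)^0.393 = 0.7071^0.393 = 0.8727
D = 0.0855 × 13.95 × 12.58 × 73.24 × 0.9243 × 0.8727 = 886.4 m

D ≈ 886 m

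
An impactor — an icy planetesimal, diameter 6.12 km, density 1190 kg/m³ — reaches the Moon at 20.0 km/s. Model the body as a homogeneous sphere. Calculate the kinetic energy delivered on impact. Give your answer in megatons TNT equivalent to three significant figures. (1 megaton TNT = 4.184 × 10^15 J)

E ≈ 6.83 × 10^6 Mt TNT

d = 6120 m; v = 20000 m/s.
Mass m = (π/6) ρ d³ = (π/6) × 1190 × (6120)³ = 1.428 × 10^14 kg
E = ½ m v² = 0.5 × 1.428 × 10^14 × (20000)² = 2.856 × 10^22 J
   = 2.856 × 10^22 / 4.184×10^15 = 6.826 × 10^6 Mt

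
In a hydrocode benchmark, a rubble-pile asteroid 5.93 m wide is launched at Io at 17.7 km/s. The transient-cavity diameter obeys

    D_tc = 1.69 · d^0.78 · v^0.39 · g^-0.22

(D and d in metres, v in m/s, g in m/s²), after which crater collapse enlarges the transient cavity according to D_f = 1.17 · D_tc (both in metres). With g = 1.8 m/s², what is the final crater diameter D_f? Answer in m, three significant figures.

D_f ≈ 316 m

v = 17700 m/s.
d^0.78 = 5.93^0.78 = 4.009
v^0.39 = 17700^0.39 = 45.36
g^-0.22 = 1.8^-0.22 = 0.8787
D_tc = 1.69 × 4.009 × 45.36 × 0.8787 = 270.0 m
D_f = 1.17 × 270.0 = 315.9 m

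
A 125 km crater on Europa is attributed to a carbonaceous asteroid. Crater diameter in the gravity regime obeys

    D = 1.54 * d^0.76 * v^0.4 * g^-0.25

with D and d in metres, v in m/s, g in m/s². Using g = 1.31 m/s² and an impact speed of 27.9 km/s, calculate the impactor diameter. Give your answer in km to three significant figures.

Rearranging for d: d = [D / (1.54 · 27900^0.4 · 1.31^-0.25)]^(1/0.76).
D = 125000 m.
27900^0.4 = 60.01
1.31^-0.25 = 0.9347
Denominator = 1.54 × 60.01 × 0.9347 = 86.38
D / 86.38 = 125000 / 86.38 = 1447
d = 1447^(1/0.76) = 1447^1.3158 = 14406 m

d ≈ 14.4 km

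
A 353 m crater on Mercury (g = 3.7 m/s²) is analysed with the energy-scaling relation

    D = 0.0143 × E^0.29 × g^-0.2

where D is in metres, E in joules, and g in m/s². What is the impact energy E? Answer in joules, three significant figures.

E ≈ 3.45 × 10^15 J

Rearranging: E = [D / (0.0143 · g^-0.2)]^(1/0.29).
g^-0.2 = 3.7^-0.2 = 0.7698
D / (0.0143 × 0.7698) = 353 / (0.01101) = 3.206 × 10^4
E = (3.206 × 10^4)^3.4483 = 3.451 × 10^15 J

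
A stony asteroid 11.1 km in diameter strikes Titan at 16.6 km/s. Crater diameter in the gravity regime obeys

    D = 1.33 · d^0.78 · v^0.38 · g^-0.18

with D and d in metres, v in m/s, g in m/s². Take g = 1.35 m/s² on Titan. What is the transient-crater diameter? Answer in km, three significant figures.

D ≈ 72.3 km

In SI units: d = 11100 m, v = 16600 m/s.
d^0.78 = 11100^0.78 = 1430
v^0.38 = 16600^0.38 = 40.15
g^-0.18 = 1.35^-0.18 = 0.9474
D = 1.33 × 1430 × 40.15 × 0.9474 = 72345 m
   = 72.34 km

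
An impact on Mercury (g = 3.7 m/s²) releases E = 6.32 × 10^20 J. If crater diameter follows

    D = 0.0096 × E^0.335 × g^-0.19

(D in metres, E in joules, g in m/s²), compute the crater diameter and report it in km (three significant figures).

E^0.335 = (6.32 × 10^20)^0.335 = 9.295 × 10^6
g^-0.19 = 3.7^-0.19 = 0.7799
D = 0.0096 × 9.295 × 10^6 × 0.7799 = 69592 m
   = 69.59 km

D ≈ 69.6 km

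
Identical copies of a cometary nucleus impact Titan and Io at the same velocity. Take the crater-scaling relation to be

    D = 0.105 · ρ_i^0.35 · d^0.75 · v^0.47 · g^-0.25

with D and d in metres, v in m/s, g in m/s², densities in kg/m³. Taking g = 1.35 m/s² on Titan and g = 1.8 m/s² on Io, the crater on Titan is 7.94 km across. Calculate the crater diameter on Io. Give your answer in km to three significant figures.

D ≈ 7.39 km

All impactor-dependent factors cancel in the ratio, leaving D_Io/D_Titan = (g_Io/g_Titan)^-0.25.
(1.8/1.35)^-0.25 = 1.333^-0.25 = 0.9307
D_Io = 0.9307 × 7.94 km = 7.39 km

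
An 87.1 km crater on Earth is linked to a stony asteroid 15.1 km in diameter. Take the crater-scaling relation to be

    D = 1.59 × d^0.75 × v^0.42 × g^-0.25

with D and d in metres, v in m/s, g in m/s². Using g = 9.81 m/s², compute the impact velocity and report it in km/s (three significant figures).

Rearranging for v: v = [D / (1.59 · 15100^0.75 · 9.81^-0.25)]^(1/0.42).
D = 87100 m.
15100^0.75 = 1362
9.81^-0.25 = 0.5650
Denominator = 1.59 × 1362 × 0.5650 = 1224
D / 1224 = 87100 / 1224 = 71.16
v = 71.16^(1/0.42) = 71.16^2.381 = 25714 m/s

v ≈ 25.7 km/s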